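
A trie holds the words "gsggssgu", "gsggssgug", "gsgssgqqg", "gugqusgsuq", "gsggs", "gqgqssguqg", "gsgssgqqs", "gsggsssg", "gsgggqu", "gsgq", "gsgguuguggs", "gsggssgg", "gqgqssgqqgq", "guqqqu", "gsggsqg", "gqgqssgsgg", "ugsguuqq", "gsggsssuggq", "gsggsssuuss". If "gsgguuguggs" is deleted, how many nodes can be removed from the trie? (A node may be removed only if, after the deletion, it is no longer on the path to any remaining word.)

7

A node on "gsgguuguggs"'s path can go only if nothing else ends at it or branches off below it.
The suffix "uuguggs" (7 nodes) is used only by "gsgguuguggs"; the node for "gsgg" still has the child "s", so pruning stops there.
Nodes removed: 7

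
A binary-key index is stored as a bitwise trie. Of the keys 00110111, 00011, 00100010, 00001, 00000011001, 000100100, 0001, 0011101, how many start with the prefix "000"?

5

Walk to "000"; the words in its subtree are exactly those with that prefix.
Words under "000": 00000011001, 00001, 0001, 000100100, 00011
Count: 5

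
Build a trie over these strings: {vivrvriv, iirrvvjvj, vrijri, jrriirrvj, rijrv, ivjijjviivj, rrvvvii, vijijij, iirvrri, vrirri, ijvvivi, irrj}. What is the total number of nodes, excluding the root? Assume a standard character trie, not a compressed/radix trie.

Count nodes per top-level branch (shared prefixes stored once):
  'i'-branch (iirrvvjvj, iirvrri, ijvvivi, irrj, ivjijjviivj): 32 nodes
  'j'-branch (jrriirrvj): 9 nodes
  'r'-branch (rijrv, rrvvvii): 11 nodes
  'v'-branch (vijijij, vivrvriv, vrijri, vrirri): 21 nodes
Sum: 73

73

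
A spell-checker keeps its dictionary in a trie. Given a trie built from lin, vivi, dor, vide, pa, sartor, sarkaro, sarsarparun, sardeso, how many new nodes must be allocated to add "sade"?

Walking "sade" from the root, the first 2 characters ("sa") follow existing edges; "d" is the first miss.
Each of the 2 remaining characters creates one node.

2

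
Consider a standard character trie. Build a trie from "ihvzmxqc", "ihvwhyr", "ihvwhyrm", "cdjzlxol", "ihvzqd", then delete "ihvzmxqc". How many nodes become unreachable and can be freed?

After clearing the end-marker at "ihvzmxqc", prune upward until reaching a node still needed by another word.
The suffix "mxqc" (4 nodes) is used only by "ihvzmxqc"; the node for "ihvz" still has the child "q", so pruning stops there.
Nodes removed: 4

4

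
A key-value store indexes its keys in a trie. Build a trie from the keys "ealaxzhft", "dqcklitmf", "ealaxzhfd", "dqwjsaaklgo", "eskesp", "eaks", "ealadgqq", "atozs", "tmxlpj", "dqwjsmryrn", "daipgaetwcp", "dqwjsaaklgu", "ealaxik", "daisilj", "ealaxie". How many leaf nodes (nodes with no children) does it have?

15

A leaf is a node with no children — equivalently, the end of a word that is not a proper prefix of any other stored word.
Those words: "atozs", "daipgaetwcp", "daisilj", "dqcklitmf", "dqwjsaaklgo", "dqwjsaaklgu", "dqwjsmryrn", "eaks", "ealadgqq", "ealaxie", "ealaxik", "ealaxzhfd", "ealaxzhft", "eskesp", "tmxlpj"
Leaf count: 15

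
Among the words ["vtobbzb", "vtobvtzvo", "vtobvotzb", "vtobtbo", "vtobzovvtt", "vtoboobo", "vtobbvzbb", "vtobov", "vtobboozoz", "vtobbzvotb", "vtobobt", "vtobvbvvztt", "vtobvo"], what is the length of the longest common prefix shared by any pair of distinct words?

6

Look for the deepest trie node that still has at least two words in its subtree.
"vtobbzb" and "vtobbzvotb" agree on "vtobbz" (6 characters) before diverging; nothing deeper is shared.
Longest shared-prefix length: 6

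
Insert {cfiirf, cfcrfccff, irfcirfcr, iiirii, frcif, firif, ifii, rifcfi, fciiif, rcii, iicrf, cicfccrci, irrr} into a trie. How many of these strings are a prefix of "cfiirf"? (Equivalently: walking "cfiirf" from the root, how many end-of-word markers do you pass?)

1

Traverse "cfiirf" character by character; count nodes along the way that are marked as word ends.
Prefixes of the query that are stored words: "cfiirf"
Count: 1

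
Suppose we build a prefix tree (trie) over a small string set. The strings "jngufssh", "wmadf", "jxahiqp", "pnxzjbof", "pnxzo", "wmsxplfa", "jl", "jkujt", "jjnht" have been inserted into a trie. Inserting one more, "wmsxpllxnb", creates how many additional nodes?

4

The longest prefix of "wmsxpllxnb" already in the trie is "wmsxpl" (length 6).
So 10 − 6 = 4 new nodes.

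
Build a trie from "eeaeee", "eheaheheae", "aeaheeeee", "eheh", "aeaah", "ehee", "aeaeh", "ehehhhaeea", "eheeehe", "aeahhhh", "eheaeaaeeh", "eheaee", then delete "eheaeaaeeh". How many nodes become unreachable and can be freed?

5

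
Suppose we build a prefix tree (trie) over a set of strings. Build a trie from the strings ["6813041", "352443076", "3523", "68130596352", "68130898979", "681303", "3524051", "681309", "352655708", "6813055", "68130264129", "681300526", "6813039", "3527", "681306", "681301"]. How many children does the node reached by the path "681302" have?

The children of the "681302" node are the distinct next characters among strings starting with "681302".
Characters that immediately follow "681302" among the stored strings: {6}.
That node has 1 child edge.

1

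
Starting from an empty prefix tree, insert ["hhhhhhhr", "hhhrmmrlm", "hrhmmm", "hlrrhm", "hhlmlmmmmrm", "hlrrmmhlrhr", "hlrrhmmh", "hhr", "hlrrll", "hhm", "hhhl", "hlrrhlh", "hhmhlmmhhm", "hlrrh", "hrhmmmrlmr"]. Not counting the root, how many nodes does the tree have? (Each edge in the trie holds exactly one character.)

60

Insert word by word; a character creates a node only if that edge doesn't already exist:
  "hhhhhhhr" → 8 new (h, h, h, h, h, h, h, r)
  "hhhrmmrlm" → prefix "hhh" already present; 6 new (r, m, m, r, l, m)
  "hrhmmm" → prefix "h" already present; 5 new (r, h, m, m, m)
  "hlrrhm" → prefix "h" already present; 5 new (l, r, r, h, m)
  "hhlmlmmmmrm" → prefix "hh" already present; 9 new (l, m, l, m, m, m, m, r, m)
  "hlrrmmhlrhr" → prefix "hlrr" already present; 7 new (m, m, h, l, r, h, r)
  "hlrrhmmh" → prefix "hlrrhm" already present; 2 new (m, h)
  "hhr" → prefix "hh" already present; 1 new (r)
  "hlrrll" → prefix "hlrr" already present; 2 new (l, l)
  "hhm" → prefix "hh" already present; 1 new (m)
  "hhhl" → prefix "hhh" already present; 1 new (l)
  "hlrrhlh" → prefix "hlrrh" already present; 2 new (l, h)
  "hhmhlmmhhm" → prefix "hhm" already present; 7 new (h, l, m, m, h, h, m)
  "hlrrh" → prefix "hlrrh" already present; 0 new (none)
  "hrhmmmrlmr" → prefix "hrhmmm" already present; 4 new (r, l, m, r)
Total nodes = 8 + 6 + 5 + 5 + 9 + 7 + 2 + 1 + 2 + 1 + 1 + 2 + 7 + 0 + 4 = 60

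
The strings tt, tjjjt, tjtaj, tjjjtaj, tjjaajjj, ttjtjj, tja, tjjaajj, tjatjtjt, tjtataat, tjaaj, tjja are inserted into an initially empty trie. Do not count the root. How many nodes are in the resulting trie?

Trace insertions, counting only characters that open a new branch:
  "tt" → 2 new (t, t)
  "tjjjt" → prefix "t" already present; 4 new (j, j, j, t)
  "tjtaj" → prefix "tj" already present; 3 new (t, a, j)
  "tjjjtaj" → prefix "tjjjt" already present; 2 new (a, j)
  "tjjaajjj" → prefix "tjj" already present; 5 new (a, a, j, j, j)
  "ttjtjj" → prefix "tt" already present; 4 new (j, t, j, j)
  "tja" → prefix "tj" already present; 1 new (a)
  "tjjaajj" → prefix "tjjaajj" already present; 0 new (none)
  "tjatjtjt" → prefix "tja" already present; 5 new (t, j, t, j, t)
  "tjtataat" → prefix "tjta" already present; 4 new (t, a, a, t)
  "tjaaj" → prefix "tja" already present; 2 new (a, j)
  "tjja" → prefix "tjja" already present; 0 new (none)
Total nodes = 2 + 4 + 3 + 2 + 5 + 4 + 1 + 0 + 5 + 4 + 2 + 0 = 32

32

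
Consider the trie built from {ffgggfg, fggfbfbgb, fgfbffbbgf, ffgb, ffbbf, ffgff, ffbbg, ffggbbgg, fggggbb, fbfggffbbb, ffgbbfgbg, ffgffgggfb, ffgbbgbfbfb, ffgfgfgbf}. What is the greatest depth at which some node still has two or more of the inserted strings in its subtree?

Look for the deepest trie node that still has at least two words in its subtree.
"ffgbbfgbg" and "ffgbbgbfbfb" agree on "ffgbb" (5 characters) before diverging; nothing deeper is shared.
Longest shared-prefix length: 5

5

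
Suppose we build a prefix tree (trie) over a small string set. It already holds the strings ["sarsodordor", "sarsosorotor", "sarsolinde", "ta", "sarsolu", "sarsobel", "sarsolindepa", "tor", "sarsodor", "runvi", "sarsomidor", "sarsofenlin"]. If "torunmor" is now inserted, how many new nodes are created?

"tor" is already a path in the trie; the remaining "unmor" must be added.
So 8 − 3 = 5 new nodes.

5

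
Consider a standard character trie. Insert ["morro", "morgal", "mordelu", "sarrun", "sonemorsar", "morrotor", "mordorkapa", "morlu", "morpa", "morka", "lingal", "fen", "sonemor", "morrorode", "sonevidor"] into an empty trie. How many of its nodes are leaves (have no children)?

A leaf is a node with no children — equivalently, the end of a word that is not a proper prefix of any other stored word.
Those words: "fen", "lingal", "mordelu", "mordorkapa", "morgal", "morka", "morlu", "morpa", "morrorode", "morrotor", "sarrun", "sonemorsar", "sonevidor"
Leaf count: 13

13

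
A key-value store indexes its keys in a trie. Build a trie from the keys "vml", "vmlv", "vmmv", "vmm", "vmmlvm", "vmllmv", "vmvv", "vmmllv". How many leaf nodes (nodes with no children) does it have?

Leaves are exactly the stored words that no other stored word extends.
Those words: "vmllmv", "vmlv", "vmmllv", "vmmlvm", "vmmv", "vmvv"
Leaf count: 6

6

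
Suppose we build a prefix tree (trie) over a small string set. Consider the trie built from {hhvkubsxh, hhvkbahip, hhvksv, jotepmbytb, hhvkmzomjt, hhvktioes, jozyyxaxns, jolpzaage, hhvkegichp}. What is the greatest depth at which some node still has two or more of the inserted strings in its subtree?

Equivalently: take the maximum, over all pairs, of their longest common prefix length.
e.g. "hhvkbahip" and "hhvkegichp" share the prefix "hhvk" of length 4; no pair shares a longer one.
Longest shared-prefix length: 4

4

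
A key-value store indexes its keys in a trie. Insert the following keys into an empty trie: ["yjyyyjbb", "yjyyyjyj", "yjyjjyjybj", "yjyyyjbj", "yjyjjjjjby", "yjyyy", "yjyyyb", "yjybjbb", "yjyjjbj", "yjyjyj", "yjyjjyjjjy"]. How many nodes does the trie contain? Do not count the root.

Trace insertions, counting only characters that open a new branch:
  "yjyyyjbb" → 8 new (y, j, y, y, y, j, b, b)
  "yjyyyjyj" → prefix "yjyyyj" already present; 2 new (y, j)
  "yjyjjyjybj" → prefix "yjy" already present; 7 new (j, j, y, j, y, b, j)
  "yjyyyjbj" → prefix "yjyyyjb" already present; 1 new (j)
  "yjyjjjjjby" → prefix "yjyjj" already present; 5 new (j, j, j, b, y)
  "yjyyy" → prefix "yjyyy" already present; 0 new (none)
  "yjyyyb" → prefix "yjyyy" already present; 1 new (b)
  "yjybjbb" → prefix "yjy" already present; 4 new (b, j, b, b)
  "yjyjjbj" → prefix "yjyjj" already present; 2 new (b, j)
  "yjyjyj" → prefix "yjyj" already present; 2 new (y, j)
  "yjyjjyjjjy" → prefix "yjyjjyj" already present; 3 new (j, j, y)
Total nodes = 8 + 2 + 7 + 1 + 5 + 0 + 1 + 4 + 2 + 2 + 3 = 35

35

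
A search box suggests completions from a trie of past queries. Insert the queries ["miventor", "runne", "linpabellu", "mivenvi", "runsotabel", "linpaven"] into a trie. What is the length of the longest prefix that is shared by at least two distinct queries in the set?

5

Look for the deepest trie node that still has at least two words in its subtree.
e.g. "linpabellu" and "linpaven" share the prefix "linpa" of length 5; no pair shares a longer one.
Longest shared-prefix length: 5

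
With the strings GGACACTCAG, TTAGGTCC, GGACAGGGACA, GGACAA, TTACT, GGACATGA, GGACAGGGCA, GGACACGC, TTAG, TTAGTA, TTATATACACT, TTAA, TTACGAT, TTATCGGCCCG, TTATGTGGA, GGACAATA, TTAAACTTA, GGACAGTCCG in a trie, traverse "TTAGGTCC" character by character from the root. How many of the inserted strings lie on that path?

2

Check each prefix of "TTAGGTCC" against the stored set — each match is an end-marker on the path.
Prefixes of the query that are stored words: "TTAG", "TTAGGTCC"
Count: 2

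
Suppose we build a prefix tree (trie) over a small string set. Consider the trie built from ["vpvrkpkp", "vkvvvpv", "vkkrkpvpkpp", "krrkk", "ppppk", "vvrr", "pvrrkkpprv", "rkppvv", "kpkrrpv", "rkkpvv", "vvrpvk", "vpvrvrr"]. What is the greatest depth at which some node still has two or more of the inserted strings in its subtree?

Equivalently: take the maximum, over all pairs, of their longest common prefix length.
e.g. "vpvrkpkp" and "vpvrvrr" share the prefix "vpvr" of length 4; no pair shares a longer one.
Longest shared-prefix length: 4

4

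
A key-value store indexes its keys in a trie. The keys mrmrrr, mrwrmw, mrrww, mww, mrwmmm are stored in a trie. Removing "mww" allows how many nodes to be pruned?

Walk "mww" from the leaf back toward the root, removing each node that no remaining word uses.
The suffix "ww" (2 nodes) is used only by "mww"; the node for "m" still has the child "r", so pruning stops there.
Nodes removed: 2

2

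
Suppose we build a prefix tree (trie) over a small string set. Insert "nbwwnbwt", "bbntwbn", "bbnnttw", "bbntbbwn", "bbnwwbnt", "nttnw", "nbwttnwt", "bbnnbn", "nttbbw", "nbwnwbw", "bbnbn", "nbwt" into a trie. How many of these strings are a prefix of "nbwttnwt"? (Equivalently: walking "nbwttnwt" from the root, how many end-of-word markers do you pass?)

2

Walk "nbwttnwt" from the root; an end-of-word marker is hit whenever a stored word is a prefix of "nbwttnwt".
Prefixes of the query that are stored words: "nbwt", "nbwttnwt"
Count: 2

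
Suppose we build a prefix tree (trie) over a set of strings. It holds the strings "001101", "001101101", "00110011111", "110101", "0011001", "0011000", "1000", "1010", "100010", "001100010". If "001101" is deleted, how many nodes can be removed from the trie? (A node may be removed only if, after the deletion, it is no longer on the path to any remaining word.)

0

A node on "001101"'s path can go only if nothing else ends at it or branches off below it.
Every node on "001101" is still needed (e.g. by "001101101"), so nothing is freed.
Nodes removed: 0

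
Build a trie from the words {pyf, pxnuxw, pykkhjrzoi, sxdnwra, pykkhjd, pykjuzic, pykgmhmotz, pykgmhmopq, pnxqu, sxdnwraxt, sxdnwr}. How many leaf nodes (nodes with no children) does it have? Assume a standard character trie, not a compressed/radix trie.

9

A leaf is a node with no children — equivalently, the end of a word that is not a proper prefix of any other stored word.
Those words: "pnxqu", "pxnuxw", "pyf", "pykgmhmopq", "pykgmhmotz", "pykjuzic", "pykkhjd", "pykkhjrzoi", "sxdnwraxt"
Leaf count: 9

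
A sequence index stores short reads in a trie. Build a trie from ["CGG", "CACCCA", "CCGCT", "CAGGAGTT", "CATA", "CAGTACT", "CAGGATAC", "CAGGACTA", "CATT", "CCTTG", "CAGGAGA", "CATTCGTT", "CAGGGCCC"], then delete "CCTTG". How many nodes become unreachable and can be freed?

A node on "CCTTG"'s path can go only if nothing else ends at it or branches off below it.
The suffix "TTG" (3 nodes) is used only by "CCTTG"; the node for "CC" still has the child "G", so pruning stops there.
Nodes removed: 3

3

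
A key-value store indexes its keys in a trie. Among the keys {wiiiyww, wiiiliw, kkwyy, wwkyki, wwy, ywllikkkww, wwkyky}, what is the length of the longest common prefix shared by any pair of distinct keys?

Equivalently: take the maximum, over all pairs, of their longest common prefix length.
"wwkyki" and "wwkyky" agree on "wwkyk" (5 characters) before diverging; nothing deeper is shared.
Longest shared-prefix length: 5

5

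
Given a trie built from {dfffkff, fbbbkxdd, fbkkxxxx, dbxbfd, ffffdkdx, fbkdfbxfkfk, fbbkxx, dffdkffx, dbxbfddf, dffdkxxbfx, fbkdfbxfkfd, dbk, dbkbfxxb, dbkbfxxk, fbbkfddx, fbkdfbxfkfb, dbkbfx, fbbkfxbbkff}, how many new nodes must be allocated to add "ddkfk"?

Walking "ddkfk" from the root, the first 1 characters ("d") follow existing edges; "d" is the first miss.
New nodes needed: |"ddkfk"| − 1 = 5 − 1 = 4.

4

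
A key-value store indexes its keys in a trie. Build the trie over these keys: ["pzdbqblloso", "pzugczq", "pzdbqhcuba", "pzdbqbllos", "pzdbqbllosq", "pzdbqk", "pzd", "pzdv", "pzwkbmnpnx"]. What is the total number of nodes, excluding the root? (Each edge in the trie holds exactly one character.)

Trie structure (* marks end of a word):
(root)
└─ p
   └─ z
      ├─ d *
      │  ├─ b
      │  │  └─ q
      │  │     ├─ b
      │  │     │  └─ l
      │  │     │     └─ l
      │  │     │        └─ o
      │  │     │           └─ s *
      │  │     │              ├─ o *
      │  │     │              └─ q *
      │  │     ├─ h
      │  │     │  └─ c
      │  │     │     └─ u
      │  │     │        └─ b
      │  │     │           └─ a *
      │  │     └─ k *
      │  └─ v *
      ├─ u
      │  └─ g
      │     └─ c
      │        └─ z
      │           └─ q *
      └─ w
         └─ k
            └─ b
               └─ m
                  └─ n
                     └─ p
                        └─ n
                           └─ x *
Counting every labelled node above: 32.

32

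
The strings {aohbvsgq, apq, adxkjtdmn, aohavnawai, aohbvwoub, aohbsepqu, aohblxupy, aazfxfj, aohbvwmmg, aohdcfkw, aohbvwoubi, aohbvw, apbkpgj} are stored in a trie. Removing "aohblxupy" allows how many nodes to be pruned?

After clearing the end-marker at "aohblxupy", prune upward until reaching a node still needed by another word.
The suffix "lxupy" (5 nodes) is used only by "aohblxupy"; the node for "aohb" still has the child "v", so pruning stops there.
Nodes removed: 5

5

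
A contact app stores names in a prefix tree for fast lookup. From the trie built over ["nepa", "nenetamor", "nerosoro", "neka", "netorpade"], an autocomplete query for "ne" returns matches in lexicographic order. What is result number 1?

Filter for "ne…" and sort: "neka", "nenetamor", "nepa", "nerosoro", "netorpade"
The 1st is neka.

neka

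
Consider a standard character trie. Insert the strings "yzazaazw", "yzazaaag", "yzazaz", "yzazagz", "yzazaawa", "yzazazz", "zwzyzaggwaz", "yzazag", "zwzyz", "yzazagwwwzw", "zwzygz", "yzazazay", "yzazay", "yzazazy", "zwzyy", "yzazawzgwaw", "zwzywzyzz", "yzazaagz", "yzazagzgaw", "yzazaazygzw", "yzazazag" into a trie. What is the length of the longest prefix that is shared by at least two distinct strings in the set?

7

Equivalently: take the maximum, over all pairs, of their longest common prefix length.
e.g. "yzazaazw" and "yzazaazygzw" share the prefix "yzazaaz" of length 7; no pair shares a longer one.
Longest shared-prefix length: 7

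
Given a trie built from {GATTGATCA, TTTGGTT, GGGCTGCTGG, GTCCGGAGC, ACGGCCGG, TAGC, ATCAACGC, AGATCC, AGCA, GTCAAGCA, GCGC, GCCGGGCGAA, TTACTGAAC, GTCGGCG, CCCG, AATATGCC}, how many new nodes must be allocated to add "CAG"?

Walking "CAG" from the root, the first 1 characters ("C") follow existing edges; "A" is the first miss.
Each of the 2 remaining characters creates one node.

2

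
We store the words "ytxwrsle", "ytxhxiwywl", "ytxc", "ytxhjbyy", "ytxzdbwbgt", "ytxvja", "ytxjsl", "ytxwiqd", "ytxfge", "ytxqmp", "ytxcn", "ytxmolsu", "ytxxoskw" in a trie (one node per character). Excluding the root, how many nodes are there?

53

For each word, the new-node count is its length minus the longest prefix already in the trie:
  "ytxwrsle" → 8 new (y, t, x, w, r, s, l, e)
  "ytxhxiwywl" → prefix "ytx" already present; 7 new (h, x, i, w, y, w, l)
  "ytxc" → prefix "ytx" already present; 1 new (c)
  "ytxhjbyy" → prefix "ytxh" already present; 4 new (j, b, y, y)
  "ytxzdbwbgt" → prefix "ytx" already present; 7 new (z, d, b, w, b, g, t)
  "ytxvja" → prefix "ytx" already present; 3 new (v, j, a)
  "ytxjsl" → prefix "ytx" already present; 3 new (j, s, l)
  "ytxwiqd" → prefix "ytxw" already present; 3 new (i, q, d)
  "ytxfge" → prefix "ytx" already present; 3 new (f, g, e)
  "ytxqmp" → prefix "ytx" already present; 3 new (q, m, p)
  "ytxcn" → prefix "ytxc" already present; 1 new (n)
  "ytxmolsu" → prefix "ytx" already present; 5 new (m, o, l, s, u)
  "ytxxoskw" → prefix "ytx" already present; 5 new (x, o, s, k, w)
Total nodes = 8 + 7 + 1 + 4 + 7 + 3 + 3 + 3 + 3 + 3 + 1 + 5 + 5 = 53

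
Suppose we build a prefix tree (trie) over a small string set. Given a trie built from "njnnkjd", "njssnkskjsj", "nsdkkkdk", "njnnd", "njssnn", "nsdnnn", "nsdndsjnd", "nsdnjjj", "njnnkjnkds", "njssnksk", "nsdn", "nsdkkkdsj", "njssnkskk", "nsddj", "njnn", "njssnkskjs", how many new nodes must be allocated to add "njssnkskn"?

1

Walking "njssnkskn" from the root, the first 8 characters ("njssnksk") follow existing edges; "n" is the first miss.
So 9 − 8 = 1 new nodes.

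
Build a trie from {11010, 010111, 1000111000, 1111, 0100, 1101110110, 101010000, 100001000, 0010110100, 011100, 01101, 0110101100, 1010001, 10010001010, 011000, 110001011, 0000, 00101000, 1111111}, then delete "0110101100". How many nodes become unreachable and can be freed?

After clearing the end-marker at "0110101100", prune upward until reaching a node still needed by another word.
The suffix "01100" (5 nodes) is used only by "0110101100"; "01101" is itself a stored word, so pruning stops there.
Nodes removed: 5

5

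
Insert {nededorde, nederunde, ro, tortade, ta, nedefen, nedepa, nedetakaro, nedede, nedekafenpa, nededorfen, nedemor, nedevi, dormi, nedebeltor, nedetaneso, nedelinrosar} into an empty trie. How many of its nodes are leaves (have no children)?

A leaf is a node with no children — equivalently, the end of a word that is not a proper prefix of any other stored word.
Those words: "dormi", "nedebeltor", "nedede", "nededorde", "nededorfen", "nedefen", "nedekafenpa", "nedelinrosar", "nedemor", "nedepa", "nederunde", "nedetakaro", "nedetaneso", "nedevi", "ro", "ta", "tortade"
Leaf count: 17

17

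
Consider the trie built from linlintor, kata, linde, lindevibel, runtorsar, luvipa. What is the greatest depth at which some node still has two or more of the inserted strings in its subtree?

5

Look for the deepest trie node that still has at least two words in its subtree.
e.g. "linde" and "lindevibel" share the prefix "linde" of length 5; no pair shares a longer one.
Longest shared-prefix length: 5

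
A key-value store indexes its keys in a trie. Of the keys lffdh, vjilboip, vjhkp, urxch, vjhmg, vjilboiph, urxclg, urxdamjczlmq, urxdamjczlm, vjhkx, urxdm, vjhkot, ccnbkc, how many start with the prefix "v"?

6

Filter for entries beginning with "v":
Matches: "vjhkot", "vjhkp", "vjhkx", "vjhmg", "vjilboip", "vjilboiph"
Count: 6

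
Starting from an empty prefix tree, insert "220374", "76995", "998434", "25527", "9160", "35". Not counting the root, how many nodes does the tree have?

26

Insert word by word; a character creates a node only if that edge doesn't already exist:
  "220374" → 6 new (2, 2, 0, 3, 7, 4)
  "76995" → 5 new (7, 6, 9, 9, 5)
  "998434" → 6 new (9, 9, 8, 4, 3, 4)
  "25527" → prefix "2" already present; 4 new (5, 5, 2, 7)
  "9160" → prefix "9" already present; 3 new (1, 6, 0)
  "35" → 2 new (3, 5)
Total nodes = 6 + 5 + 6 + 4 + 3 + 2 = 26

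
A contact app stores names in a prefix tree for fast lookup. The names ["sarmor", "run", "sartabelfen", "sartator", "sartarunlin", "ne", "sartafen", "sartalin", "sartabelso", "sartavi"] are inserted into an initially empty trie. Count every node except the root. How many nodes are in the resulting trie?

38

Count nodes per top-level branch (shared prefixes stored once):
  'n'-branch (ne): 2 nodes
  'r'-branch (run): 3 nodes
  's'-branch (sarmor, sartabelfen, sartabelso, sartafen, sartalin, sartarunlin, sartator, sartavi): 33 nodes
Sum: 38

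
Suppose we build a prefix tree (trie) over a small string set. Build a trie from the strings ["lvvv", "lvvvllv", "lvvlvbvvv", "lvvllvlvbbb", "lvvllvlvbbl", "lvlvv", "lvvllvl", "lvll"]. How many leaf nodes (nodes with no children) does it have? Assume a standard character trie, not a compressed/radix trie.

6

A leaf is a node with no children — equivalently, the end of a word that is not a proper prefix of any other stored word.
Those words: "lvll", "lvlvv", "lvvllvlvbbb", "lvvllvlvbbl", "lvvlvbvvv", "lvvvllv"
Leaf count: 6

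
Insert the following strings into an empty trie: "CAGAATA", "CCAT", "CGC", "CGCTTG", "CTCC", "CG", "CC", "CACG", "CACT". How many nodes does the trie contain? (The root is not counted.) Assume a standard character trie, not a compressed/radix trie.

For each word, the new-node count is its length minus the longest prefix already in the trie:
  "CAGAATA" → 7 new (C, A, G, A, A, T, A)
  "CCAT" → prefix "C" already present; 3 new (C, A, T)
  "CGC" → prefix "C" already present; 2 new (G, C)
  "CGCTTG" → prefix "CGC" already present; 3 new (T, T, G)
  "CTCC" → prefix "C" already present; 3 new (T, C, C)
  "CG" → prefix "CG" already present; 0 new (none)
  "CC" → prefix "CC" already present; 0 new (none)
  "CACG" → prefix "CA" already present; 2 new (C, G)
  "CACT" → prefix "CAC" already present; 1 new (T)
Total nodes = 7 + 3 + 2 + 3 + 3 + 0 + 0 + 2 + 1 = 21

21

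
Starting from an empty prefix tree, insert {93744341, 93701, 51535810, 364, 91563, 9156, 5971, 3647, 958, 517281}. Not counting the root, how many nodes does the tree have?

Trie structure (* marks end of a word):
(root)
├─ 3
│  └─ 6
│     └─ 4 *
│        └─ 7 *
├─ 5
│  ├─ 1
│  │  ├─ 5
│  │  │  └─ 3
│  │  │     └─ 5
│  │  │        └─ 8
│  │  │           └─ 1
│  │  │              └─ 0 *
│  │  └─ 7
│  │     └─ 2
│  │        └─ 8
│  │           └─ 1 *
│  └─ 9
│     └─ 7
│        └─ 1 *
└─ 9
   ├─ 1
   │  └─ 5
   │     └─ 6 *
   │        └─ 3 *
   ├─ 3
   │  └─ 7
   │     ├─ 0
   │     │  └─ 1 *
   │     └─ 4
   │        └─ 4
   │           └─ 3
   │              └─ 4
   │                 └─ 1 *
   └─ 5
      └─ 8 *
Counting every labelled node above: 35.

35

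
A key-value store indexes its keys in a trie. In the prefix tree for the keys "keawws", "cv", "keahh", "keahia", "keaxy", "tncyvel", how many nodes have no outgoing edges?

Leaves are exactly the stored words that no other stored word extends.
Those words: "cv", "keahh", "keahia", "keawws", "keaxy", "tncyvel"
Leaf count: 6

6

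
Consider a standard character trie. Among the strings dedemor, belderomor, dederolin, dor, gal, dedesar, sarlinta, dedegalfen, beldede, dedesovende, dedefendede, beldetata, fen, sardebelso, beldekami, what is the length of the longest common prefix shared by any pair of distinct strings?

Equivalently: take the maximum, over all pairs, of their longest common prefix length.
e.g. "beldede" and "beldekami" share the prefix "belde" of length 5; no pair shares a longer one.
Longest shared-prefix length: 5

5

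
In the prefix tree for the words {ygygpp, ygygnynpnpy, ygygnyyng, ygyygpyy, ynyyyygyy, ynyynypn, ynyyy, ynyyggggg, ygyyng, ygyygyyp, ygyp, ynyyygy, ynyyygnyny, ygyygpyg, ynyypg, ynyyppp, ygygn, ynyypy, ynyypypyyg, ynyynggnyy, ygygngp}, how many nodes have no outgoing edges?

A leaf is a node with no children — equivalently, the end of a word that is not a proper prefix of any other stored word.
Those words: "ygygngp", "ygygnynpnpy", "ygygnyyng", "ygygpp", "ygyp", "ygyygpyg", "ygyygpyy", "ygyygyyp", "ygyyng", "ynyyggggg", "ynyynggnyy", "ynyynypn", "ynyypg", "ynyyppp", "ynyypypyyg", "ynyyygnyny", "ynyyygy", "ynyyyygyy"
Leaf count: 18

18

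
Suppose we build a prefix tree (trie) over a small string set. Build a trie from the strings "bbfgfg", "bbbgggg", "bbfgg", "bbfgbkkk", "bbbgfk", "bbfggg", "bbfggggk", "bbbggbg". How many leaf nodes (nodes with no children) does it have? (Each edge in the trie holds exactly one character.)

Leaves are exactly the stored words that no other stored word extends.
Those words: "bbbgfk", "bbbggbg", "bbbgggg", "bbfgbkkk", "bbfgfg", "bbfggggk"
Leaf count: 6

6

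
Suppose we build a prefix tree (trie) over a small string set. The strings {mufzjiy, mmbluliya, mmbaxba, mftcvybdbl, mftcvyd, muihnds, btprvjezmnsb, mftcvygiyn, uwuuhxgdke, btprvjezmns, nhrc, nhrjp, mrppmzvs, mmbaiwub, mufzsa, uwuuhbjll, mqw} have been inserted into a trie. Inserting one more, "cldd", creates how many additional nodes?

"cldd" shares no prefix with any stored word, so all 4 characters open new nodes.
4 − 0 = 4 new nodes.

4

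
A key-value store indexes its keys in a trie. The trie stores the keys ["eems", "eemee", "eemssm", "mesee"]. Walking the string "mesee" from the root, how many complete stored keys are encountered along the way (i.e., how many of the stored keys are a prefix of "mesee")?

1

Check each prefix of "mesee" against the stored set — each match is an end-marker on the path.
Prefixes of the query that are stored words: "mesee"
Count: 1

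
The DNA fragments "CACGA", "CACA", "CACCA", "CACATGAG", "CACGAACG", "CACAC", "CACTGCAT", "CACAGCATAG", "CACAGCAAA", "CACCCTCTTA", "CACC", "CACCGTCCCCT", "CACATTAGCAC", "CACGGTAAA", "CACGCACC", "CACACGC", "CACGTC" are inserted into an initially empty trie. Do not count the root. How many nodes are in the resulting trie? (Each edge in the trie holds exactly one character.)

61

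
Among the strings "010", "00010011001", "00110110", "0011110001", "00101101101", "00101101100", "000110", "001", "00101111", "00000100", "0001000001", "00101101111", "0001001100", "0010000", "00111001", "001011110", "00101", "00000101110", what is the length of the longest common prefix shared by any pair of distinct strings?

Equivalently: take the maximum, over all pairs, of their longest common prefix length.
e.g. "0001001100" and "00010011001" share the prefix "0001001100" of length 10; no pair shares a longer one.
Longest shared-prefix length: 10

10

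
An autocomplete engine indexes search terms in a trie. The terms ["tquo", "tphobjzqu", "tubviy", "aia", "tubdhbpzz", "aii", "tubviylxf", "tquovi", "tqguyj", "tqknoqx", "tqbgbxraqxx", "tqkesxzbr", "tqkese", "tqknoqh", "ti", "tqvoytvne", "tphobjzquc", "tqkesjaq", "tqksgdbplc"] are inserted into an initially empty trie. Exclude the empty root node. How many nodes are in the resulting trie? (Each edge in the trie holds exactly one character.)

77

Count nodes per top-level branch (shared prefixes stored once):
  'a'-branch (aia, aii): 4 nodes
  't'-branch (ti, tphobjzqu, tphobjzquc, tqbgbxraqxx, tqguyj, tqkese, tqkesjaq, tqkesxzbr, tqknoqh, tqknoqx, tqksgdbplc, tquo, tquovi, tqvoytvne, tubdhbpzz, tubviy, tubviylxf): 73 nodes
Sum: 77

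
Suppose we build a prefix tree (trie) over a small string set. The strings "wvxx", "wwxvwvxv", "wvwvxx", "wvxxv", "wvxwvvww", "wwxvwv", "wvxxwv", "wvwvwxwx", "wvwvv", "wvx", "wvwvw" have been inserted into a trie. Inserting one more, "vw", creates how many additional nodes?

Nothing in the trie begins with "v"; the whole of "vw" is new.
2 − 0 = 2 new nodes.

2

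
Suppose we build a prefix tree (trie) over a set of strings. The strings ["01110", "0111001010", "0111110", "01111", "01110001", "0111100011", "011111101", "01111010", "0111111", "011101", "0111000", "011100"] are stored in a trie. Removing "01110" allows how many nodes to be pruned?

Walk "01110" from the leaf back toward the root, removing each node that no remaining word uses.
Every node on "01110" is still needed (e.g. by "0111001010"), so nothing is freed.
Nodes removed: 0

0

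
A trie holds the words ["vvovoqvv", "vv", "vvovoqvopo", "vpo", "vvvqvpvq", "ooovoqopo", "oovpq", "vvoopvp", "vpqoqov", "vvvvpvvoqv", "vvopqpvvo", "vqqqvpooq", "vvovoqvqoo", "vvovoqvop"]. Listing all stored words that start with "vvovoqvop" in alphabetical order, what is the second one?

Words with prefix "vvovoqvop", in lexicographic order: "vvovoqvop", "vvovoqvopo"
Position 2: vvovoqvopo

vvovoqvopo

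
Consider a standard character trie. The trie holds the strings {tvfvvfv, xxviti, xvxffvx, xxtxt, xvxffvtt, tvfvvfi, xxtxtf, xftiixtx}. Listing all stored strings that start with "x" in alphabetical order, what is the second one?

DFS of the "x" subtree visits, in order: "xftiixtx", "xvxffvtt", "xvxffvx", "xxtxt", "xxtxtf", "xxviti"
The 2nd is xvxffvtt.

xvxffvtt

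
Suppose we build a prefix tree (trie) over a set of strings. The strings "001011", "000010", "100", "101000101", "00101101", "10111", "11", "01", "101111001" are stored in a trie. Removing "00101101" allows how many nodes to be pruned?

2

Walk "00101101" from the leaf back toward the root, removing each node that no remaining word uses.
The suffix "01" (2 nodes) is used only by "00101101"; "001011" is itself a stored word, so pruning stops there.
Nodes removed: 2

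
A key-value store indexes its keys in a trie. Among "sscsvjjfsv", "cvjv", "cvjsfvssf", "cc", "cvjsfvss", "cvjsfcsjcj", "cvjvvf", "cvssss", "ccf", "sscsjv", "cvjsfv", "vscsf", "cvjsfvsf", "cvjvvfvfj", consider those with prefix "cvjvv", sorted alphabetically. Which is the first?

DFS of the "cvjvv" subtree visits, in order: "cvjvvf", "cvjvvfvfj"
Position 1: cvjvvf

cvjvvf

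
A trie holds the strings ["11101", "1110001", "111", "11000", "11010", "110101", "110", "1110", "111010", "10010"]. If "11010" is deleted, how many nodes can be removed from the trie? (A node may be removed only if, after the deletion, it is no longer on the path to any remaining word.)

0

A node on "11010"'s path can go only if nothing else ends at it or branches off below it.
Every node on "11010" is still needed (e.g. by "110101"), so nothing is freed.
Nodes removed: 0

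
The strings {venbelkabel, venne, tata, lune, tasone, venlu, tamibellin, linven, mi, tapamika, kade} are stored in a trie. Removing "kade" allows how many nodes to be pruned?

After clearing the end-marker at "kade", prune upward until reaching a node still needed by another word.
No other word shares any prefix with "kade", so all 4 of its nodes go.
Nodes removed: 4

4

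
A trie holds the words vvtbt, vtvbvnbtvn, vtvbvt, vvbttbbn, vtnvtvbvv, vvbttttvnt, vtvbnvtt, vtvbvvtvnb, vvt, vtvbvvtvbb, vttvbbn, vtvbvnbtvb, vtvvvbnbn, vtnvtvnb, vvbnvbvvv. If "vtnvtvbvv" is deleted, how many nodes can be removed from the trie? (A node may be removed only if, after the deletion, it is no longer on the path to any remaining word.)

3

After clearing the end-marker at "vtnvtvbvv", prune upward until reaching a node still needed by another word.
The suffix "bvv" (3 nodes) is used only by "vtnvtvbvv"; the node for "vtnvtv" still has the child "n", so pruning stops there.
Nodes removed: 3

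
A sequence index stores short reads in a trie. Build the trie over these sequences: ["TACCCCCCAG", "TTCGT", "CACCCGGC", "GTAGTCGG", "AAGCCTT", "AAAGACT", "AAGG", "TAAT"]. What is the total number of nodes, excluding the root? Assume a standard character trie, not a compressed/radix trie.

45

Count nodes per top-level branch (shared prefixes stored once):
  'A'-branch (AAAGACT, AAGCCTT, AAGG): 13 nodes
  'C'-branch (CACCCGGC): 8 nodes
  'G'-branch (GTAGTCGG): 8 nodes
  'T'-branch (TAAT, TACCCCCCAG, TTCGT): 16 nodes
Sum: 45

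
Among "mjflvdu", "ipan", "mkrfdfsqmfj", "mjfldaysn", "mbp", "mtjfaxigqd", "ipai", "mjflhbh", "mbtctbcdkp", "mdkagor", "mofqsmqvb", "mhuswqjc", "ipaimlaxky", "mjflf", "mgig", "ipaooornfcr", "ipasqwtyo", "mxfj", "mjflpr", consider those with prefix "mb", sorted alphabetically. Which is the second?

mbtctbcdkp

DFS of the "mb" subtree visits, in order: "mbp", "mbtctbcdkp"
The 2nd is mbtctbcdkp.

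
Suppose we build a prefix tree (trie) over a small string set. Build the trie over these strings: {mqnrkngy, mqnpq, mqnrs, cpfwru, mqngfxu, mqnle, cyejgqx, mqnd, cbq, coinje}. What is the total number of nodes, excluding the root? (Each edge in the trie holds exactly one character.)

37

Insert word by word; a character creates a node only if that edge doesn't already exist:
  "mqnrkngy" → 8 new (m, q, n, r, k, n, g, y)
  "mqnpq" → prefix "mqn" already present; 2 new (p, q)
  "mqnrs" → prefix "mqnr" already present; 1 new (s)
  "cpfwru" → 6 new (c, p, f, w, r, u)
  "mqngfxu" → prefix "mqn" already present; 4 new (g, f, x, u)
  "mqnle" → prefix "mqn" already present; 2 new (l, e)
  "cyejgqx" → prefix "c" already present; 6 new (y, e, j, g, q, x)
  "mqnd" → prefix "mqn" already present; 1 new (d)
  "cbq" → prefix "c" already present; 2 new (b, q)
  "coinje" → prefix "c" already present; 5 new (o, i, n, j, e)
Total nodes = 8 + 2 + 1 + 6 + 4 + 2 + 6 + 1 + 2 + 5 = 37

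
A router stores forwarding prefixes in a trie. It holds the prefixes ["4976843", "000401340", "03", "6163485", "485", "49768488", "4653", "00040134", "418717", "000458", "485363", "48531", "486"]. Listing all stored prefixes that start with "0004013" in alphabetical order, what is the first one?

00040134

Filter for "0004013…" and sort: "00040134", "000401340"
Position 1: 00040134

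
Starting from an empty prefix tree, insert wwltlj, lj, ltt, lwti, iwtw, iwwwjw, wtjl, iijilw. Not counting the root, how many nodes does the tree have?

Count nodes per top-level branch (shared prefixes stored once):
  'i'-branch (iijilw, iwtw, iwwwjw): 13 nodes
  'l'-branch (lj, ltt, lwti): 7 nodes
  'w'-branch (wtjl, wwltlj): 9 nodes
Sum: 29

29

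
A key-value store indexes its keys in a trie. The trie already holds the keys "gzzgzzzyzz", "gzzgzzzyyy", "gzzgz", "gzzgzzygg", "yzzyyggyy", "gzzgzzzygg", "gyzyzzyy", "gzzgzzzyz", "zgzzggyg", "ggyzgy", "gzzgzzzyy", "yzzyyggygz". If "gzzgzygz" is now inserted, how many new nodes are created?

3

The longest prefix of "gzzgzygz" already in the trie is "gzzgz" (length 5).
New nodes needed: |"gzzgzygz"| − 5 = 8 − 5 = 3.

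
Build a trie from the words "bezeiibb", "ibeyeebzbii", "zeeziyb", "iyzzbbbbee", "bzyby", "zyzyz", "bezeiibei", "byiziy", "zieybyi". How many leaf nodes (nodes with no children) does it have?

Leaves are exactly the stored words that no other stored word extends.
Those words: "bezeiibb", "bezeiibei", "byiziy", "bzyby", "ibeyeebzbii", "iyzzbbbbee", "zeeziyb", "zieybyi", "zyzyz"
Leaf count: 9

9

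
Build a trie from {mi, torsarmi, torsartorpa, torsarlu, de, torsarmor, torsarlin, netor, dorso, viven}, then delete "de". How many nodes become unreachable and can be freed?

After clearing the end-marker at "de", prune upward until reaching a node still needed by another word.
The suffix "e" (1 node) is used only by "de"; the node for "d" still has the child "o", so pruning stops there.
Nodes removed: 1

1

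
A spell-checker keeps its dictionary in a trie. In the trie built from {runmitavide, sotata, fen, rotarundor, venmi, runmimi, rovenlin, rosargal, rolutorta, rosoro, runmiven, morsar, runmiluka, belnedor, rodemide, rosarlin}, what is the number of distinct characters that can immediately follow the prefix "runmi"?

4

Walk "runmi" from the root, arriving at one node.
Characters that immediately follow "runmi" among the stored strings: {l, m, t, v}.
That node has 4 child edges.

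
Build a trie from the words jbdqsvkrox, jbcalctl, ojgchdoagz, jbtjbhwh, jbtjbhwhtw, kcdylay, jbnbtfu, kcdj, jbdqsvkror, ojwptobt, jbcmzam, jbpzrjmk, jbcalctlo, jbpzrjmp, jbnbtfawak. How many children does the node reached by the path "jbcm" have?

1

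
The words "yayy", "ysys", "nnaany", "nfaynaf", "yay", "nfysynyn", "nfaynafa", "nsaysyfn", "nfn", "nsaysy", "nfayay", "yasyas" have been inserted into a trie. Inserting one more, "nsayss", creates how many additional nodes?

Walking "nsayss" from the root, the first 5 characters ("nsays") follow existing edges; "s" is the first miss.
So 6 − 5 = 1 new nodes.

1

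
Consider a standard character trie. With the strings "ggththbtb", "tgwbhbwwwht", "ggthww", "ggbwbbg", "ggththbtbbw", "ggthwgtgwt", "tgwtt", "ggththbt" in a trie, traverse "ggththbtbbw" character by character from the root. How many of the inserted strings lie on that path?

3

Check each prefix of "ggththbtbbw" against the stored set — each match is an end-marker on the path.
Prefixes of the query that are stored words: "ggththbt", "ggththbtb", "ggththbtbbw"
Count: 3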